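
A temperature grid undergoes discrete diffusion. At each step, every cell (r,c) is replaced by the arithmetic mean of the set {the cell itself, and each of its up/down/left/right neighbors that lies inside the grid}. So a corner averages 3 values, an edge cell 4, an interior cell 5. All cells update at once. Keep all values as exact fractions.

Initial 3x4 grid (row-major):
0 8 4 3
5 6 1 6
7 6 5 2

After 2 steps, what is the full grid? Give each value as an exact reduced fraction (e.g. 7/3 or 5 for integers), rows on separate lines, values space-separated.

After step 1:
  13/3 9/2 4 13/3
  9/2 26/5 22/5 3
  6 6 7/2 13/3
After step 2:
  40/9 541/120 517/120 34/9
  601/120 123/25 201/50 241/60
  11/2 207/40 547/120 65/18

Answer: 40/9 541/120 517/120 34/9
601/120 123/25 201/50 241/60
11/2 207/40 547/120 65/18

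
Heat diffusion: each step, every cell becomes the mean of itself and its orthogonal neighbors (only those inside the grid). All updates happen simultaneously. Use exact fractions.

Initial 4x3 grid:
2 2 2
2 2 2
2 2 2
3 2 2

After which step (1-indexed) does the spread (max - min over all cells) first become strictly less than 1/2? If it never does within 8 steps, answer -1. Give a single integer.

Step 1: max=7/3, min=2, spread=1/3
  -> spread < 1/2 first at step 1
Step 2: max=41/18, min=2, spread=5/18
Step 3: max=473/216, min=2, spread=41/216
Step 4: max=56057/25920, min=2, spread=4217/25920
Step 5: max=3319549/1555200, min=14479/7200, spread=38417/311040
Step 6: max=197824211/93312000, min=290597/144000, spread=1903471/18662400
Step 7: max=11798429089/5598720000, min=8755759/4320000, spread=18038617/223948800
Step 8: max=705114582851/335923200000, min=790526759/388800000, spread=883978523/13436928000

Answer: 1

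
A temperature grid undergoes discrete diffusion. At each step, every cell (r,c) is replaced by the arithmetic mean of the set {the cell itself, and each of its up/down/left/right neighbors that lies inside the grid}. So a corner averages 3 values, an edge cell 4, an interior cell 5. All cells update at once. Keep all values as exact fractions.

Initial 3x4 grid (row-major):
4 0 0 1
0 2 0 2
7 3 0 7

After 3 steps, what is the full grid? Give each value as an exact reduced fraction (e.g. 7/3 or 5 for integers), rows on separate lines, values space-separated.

Answer: 95/54 10523/7200 2741/2400 317/240
33701/14400 5417/3000 3343/2000 4291/2400
1135/432 8899/3600 443/200 409/180

Derivation:
After step 1:
  4/3 3/2 1/4 1
  13/4 1 4/5 5/2
  10/3 3 5/2 3
After step 2:
  73/36 49/48 71/80 5/4
  107/48 191/100 141/100 73/40
  115/36 59/24 93/40 8/3
After step 3:
  95/54 10523/7200 2741/2400 317/240
  33701/14400 5417/3000 3343/2000 4291/2400
  1135/432 8899/3600 443/200 409/180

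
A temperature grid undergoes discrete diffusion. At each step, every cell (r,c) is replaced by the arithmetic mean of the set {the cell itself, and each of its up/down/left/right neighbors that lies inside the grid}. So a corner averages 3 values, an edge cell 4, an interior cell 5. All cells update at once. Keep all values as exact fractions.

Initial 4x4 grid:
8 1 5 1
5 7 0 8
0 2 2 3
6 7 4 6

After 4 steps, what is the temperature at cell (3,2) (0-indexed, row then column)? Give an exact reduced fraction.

Step 1: cell (3,2) = 19/4
Step 2: cell (3,2) = 481/120
Step 3: cell (3,2) = 7613/1800
Step 4: cell (3,2) = 213329/54000
Full grid after step 4:
  11011/2592 417977/108000 412889/108000 230161/64800
  864919/216000 720373/180000 644407/180000 819193/216000
  176563/43200 27359/7200 709481/180000 817601/216000
  259313/64800 44149/10800 213329/54000 267287/64800

Answer: 213329/54000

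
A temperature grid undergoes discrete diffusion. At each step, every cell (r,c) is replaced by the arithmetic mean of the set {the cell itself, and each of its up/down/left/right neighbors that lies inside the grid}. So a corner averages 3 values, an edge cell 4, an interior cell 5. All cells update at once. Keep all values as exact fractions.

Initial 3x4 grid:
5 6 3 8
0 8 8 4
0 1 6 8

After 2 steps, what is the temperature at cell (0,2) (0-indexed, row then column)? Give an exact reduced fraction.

Answer: 451/80

Derivation:
Step 1: cell (0,2) = 25/4
Step 2: cell (0,2) = 451/80
Full grid after step 2:
  149/36 1201/240 451/80 73/12
  237/80 229/50 147/25 119/20
  22/9 433/120 213/40 25/4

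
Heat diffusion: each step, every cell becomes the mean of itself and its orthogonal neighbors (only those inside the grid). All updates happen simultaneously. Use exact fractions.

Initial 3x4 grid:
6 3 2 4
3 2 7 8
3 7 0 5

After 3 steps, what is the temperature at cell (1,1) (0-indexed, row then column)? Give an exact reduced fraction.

Step 1: cell (1,1) = 22/5
Step 2: cell (1,1) = 359/100
Step 3: cell (1,1) = 12163/3000
Full grid after step 3:
  2773/720 3003/800 31177/7200 9733/2160
  26717/7200 12163/3000 1039/250 2881/600
  8489/2160 27527/7200 31877/7200 9863/2160

Answer: 12163/3000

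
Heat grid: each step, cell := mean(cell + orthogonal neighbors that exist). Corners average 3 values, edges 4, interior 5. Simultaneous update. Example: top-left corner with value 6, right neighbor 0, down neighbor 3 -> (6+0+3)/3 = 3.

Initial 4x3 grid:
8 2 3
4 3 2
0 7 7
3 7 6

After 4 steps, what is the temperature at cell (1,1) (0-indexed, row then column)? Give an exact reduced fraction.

Answer: 5091/1250

Derivation:
Step 1: cell (1,1) = 18/5
Step 2: cell (1,1) = 199/50
Step 3: cell (1,1) = 3987/1000
Step 4: cell (1,1) = 5091/1250
Full grid after step 4:
  251269/64800 91567/24000 247619/64800
  862633/216000 5091/1250 894383/216000
  920453/216000 541361/120000 1023703/216000
  583783/129600 1393939/288000 661283/129600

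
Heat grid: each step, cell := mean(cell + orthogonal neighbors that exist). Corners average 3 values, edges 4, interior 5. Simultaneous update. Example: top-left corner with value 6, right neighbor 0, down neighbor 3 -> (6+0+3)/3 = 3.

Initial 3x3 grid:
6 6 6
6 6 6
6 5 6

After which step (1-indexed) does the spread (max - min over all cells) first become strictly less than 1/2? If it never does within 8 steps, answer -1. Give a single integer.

Step 1: max=6, min=17/3, spread=1/3
  -> spread < 1/2 first at step 1
Step 2: max=6, min=1373/240, spread=67/240
Step 3: max=1193/200, min=12523/2160, spread=1807/10800
Step 4: max=32039/5400, min=5026037/864000, spread=33401/288000
Step 5: max=3196609/540000, min=45426067/7776000, spread=3025513/38880000
Step 6: max=170044051/28800000, min=18197473133/3110400000, spread=53531/995328
Step 7: max=45864883949/7776000000, min=1093711074151/186624000000, spread=450953/11943936
Step 8: max=5497711389481/933120000000, min=65675736439397/11197440000000, spread=3799043/143327232

Answer: 1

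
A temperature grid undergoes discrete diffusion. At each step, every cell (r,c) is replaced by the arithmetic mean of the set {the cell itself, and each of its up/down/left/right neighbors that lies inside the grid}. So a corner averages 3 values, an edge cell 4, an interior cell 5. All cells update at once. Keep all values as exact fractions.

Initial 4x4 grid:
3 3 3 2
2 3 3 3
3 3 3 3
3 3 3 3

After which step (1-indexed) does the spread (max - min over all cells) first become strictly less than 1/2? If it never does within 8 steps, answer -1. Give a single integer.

Step 1: max=3, min=8/3, spread=1/3
  -> spread < 1/2 first at step 1
Step 2: max=3, min=49/18, spread=5/18
Step 3: max=3, min=6013/2160, spread=467/2160
Step 4: max=857/288, min=182743/64800, spread=5041/32400
Step 5: max=1851/625, min=5489509/1944000, spread=1339207/9720000
Step 6: max=19115977/6480000, min=165532231/58320000, spread=3255781/29160000
Step 7: max=114259183/38880000, min=4976942533/1749600000, spread=82360351/874800000
Step 8: max=1139864191/388800000, min=149732510143/52488000000, spread=2074577821/26244000000

Answer: 1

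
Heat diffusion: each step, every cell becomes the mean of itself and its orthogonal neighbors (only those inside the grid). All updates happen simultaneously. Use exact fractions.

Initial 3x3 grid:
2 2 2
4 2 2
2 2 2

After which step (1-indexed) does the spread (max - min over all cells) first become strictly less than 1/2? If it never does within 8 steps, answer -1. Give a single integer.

Answer: 3

Derivation:
Step 1: max=8/3, min=2, spread=2/3
Step 2: max=307/120, min=2, spread=67/120
Step 3: max=2597/1080, min=207/100, spread=1807/5400
  -> spread < 1/2 first at step 3
Step 4: max=1021963/432000, min=5761/2700, spread=33401/144000
Step 5: max=9005933/3888000, min=583391/270000, spread=3025513/19440000
Step 6: max=3575326867/1555200000, min=31555949/14400000, spread=53531/497664
Step 7: max=212656925849/93312000000, min=8567116051/3888000000, spread=450953/5971968
Step 8: max=12706343560603/5598720000000, min=1034128610519/466560000000, spread=3799043/71663616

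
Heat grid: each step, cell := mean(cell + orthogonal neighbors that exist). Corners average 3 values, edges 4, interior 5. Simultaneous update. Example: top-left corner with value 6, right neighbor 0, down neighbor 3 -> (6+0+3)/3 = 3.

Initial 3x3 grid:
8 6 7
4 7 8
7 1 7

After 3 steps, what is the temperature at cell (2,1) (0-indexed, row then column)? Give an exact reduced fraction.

Step 1: cell (2,1) = 11/2
Step 2: cell (2,1) = 601/120
Step 3: cell (2,1) = 40787/7200
Full grid after step 3:
  243/40 1963/300 4699/720
  14129/2400 35063/6000 92149/14400
  473/90 40787/7200 12407/2160

Answer: 40787/7200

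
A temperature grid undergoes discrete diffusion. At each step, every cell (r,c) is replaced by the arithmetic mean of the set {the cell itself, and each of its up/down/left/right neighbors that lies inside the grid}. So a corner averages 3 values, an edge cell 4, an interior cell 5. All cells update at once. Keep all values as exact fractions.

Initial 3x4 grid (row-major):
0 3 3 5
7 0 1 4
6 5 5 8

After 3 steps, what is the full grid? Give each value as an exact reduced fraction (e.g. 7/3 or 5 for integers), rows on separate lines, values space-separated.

Answer: 6767/2160 1253/450 3893/1200 18/5
50281/14400 10627/3000 21289/6000 29893/7200
257/60 9641/2400 31183/7200 9661/2160

Derivation:
After step 1:
  10/3 3/2 3 4
  13/4 16/5 13/5 9/2
  6 4 19/4 17/3
After step 2:
  97/36 331/120 111/40 23/6
  947/240 291/100 361/100 503/120
  53/12 359/80 1021/240 179/36
After step 3:
  6767/2160 1253/450 3893/1200 18/5
  50281/14400 10627/3000 21289/6000 29893/7200
  257/60 9641/2400 31183/7200 9661/2160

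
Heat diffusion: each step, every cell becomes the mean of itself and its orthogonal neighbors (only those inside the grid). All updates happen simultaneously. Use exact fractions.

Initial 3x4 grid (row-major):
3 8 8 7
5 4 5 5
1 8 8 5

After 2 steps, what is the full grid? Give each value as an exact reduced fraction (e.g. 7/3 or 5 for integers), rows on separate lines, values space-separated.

After step 1:
  16/3 23/4 7 20/3
  13/4 6 6 11/2
  14/3 21/4 13/2 6
After step 2:
  43/9 289/48 305/48 115/18
  77/16 21/4 31/5 145/24
  79/18 269/48 95/16 6

Answer: 43/9 289/48 305/48 115/18
77/16 21/4 31/5 145/24
79/18 269/48 95/16 6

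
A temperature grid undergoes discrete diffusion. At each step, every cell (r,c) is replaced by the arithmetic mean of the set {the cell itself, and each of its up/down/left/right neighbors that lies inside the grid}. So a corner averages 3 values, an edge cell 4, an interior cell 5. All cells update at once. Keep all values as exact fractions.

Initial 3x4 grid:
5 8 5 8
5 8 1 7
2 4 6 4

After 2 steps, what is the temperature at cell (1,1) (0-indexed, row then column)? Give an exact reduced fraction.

Answer: 271/50

Derivation:
Step 1: cell (1,1) = 26/5
Step 2: cell (1,1) = 271/50
Full grid after step 2:
  35/6 29/5 361/60 103/18
  149/30 271/50 497/100 341/60
  41/9 1057/240 1189/240 173/36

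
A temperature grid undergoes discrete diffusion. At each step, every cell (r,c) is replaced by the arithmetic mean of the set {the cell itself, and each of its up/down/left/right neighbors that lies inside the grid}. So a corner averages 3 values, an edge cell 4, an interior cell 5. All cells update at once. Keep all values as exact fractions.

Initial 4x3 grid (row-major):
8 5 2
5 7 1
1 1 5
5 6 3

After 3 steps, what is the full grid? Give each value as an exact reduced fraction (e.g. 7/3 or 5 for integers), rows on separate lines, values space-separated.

Answer: 389/80 33313/7200 8383/2160
11171/2400 1504/375 27613/7200
9341/2400 23719/6000 25123/7200
47/12 53051/14400 413/108

Derivation:
After step 1:
  6 11/2 8/3
  21/4 19/5 15/4
  3 4 5/2
  4 15/4 14/3
After step 2:
  67/12 539/120 143/36
  361/80 223/50 763/240
  65/16 341/100 179/48
  43/12 197/48 131/36
After step 3:
  389/80 33313/7200 8383/2160
  11171/2400 1504/375 27613/7200
  9341/2400 23719/6000 25123/7200
  47/12 53051/14400 413/108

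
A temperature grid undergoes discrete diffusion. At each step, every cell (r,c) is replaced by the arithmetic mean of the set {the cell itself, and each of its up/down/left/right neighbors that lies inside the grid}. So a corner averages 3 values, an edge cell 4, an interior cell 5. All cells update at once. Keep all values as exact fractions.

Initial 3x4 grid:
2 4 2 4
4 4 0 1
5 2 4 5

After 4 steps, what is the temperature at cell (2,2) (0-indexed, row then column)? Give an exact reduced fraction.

Answer: 63479/21600

Derivation:
Step 1: cell (2,2) = 11/4
Step 2: cell (2,2) = 361/120
Step 3: cell (2,2) = 2099/720
Step 4: cell (2,2) = 63479/21600
Full grid after step 4:
  82781/25920 2555/864 58529/21600 33391/12960
  37727/11520 24671/8000 100217/36000 231091/86400
  87361/25920 2737/864 63479/21600 36061/12960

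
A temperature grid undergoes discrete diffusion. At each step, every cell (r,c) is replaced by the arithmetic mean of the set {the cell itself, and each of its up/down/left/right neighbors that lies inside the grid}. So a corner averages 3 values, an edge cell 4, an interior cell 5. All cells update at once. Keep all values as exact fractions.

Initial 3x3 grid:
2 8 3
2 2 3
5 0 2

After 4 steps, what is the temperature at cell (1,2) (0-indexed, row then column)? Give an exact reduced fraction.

Step 1: cell (1,2) = 5/2
Step 2: cell (1,2) = 71/24
Step 3: cell (1,2) = 4171/1440
Step 4: cell (1,2) = 255947/86400
Full grid after step 4:
  4739/1440 578969/172800 85027/25920
  518569/172800 212353/72000 255947/86400
  17243/6480 16797/6400 67417/25920

Answer: 255947/86400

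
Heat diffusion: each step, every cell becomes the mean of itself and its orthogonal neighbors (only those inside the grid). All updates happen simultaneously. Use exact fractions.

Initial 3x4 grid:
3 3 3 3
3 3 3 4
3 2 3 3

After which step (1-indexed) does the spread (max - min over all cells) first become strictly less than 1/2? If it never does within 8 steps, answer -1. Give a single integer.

Step 1: max=10/3, min=8/3, spread=2/3
Step 2: max=787/240, min=329/120, spread=43/80
Step 3: max=6917/2160, min=3029/1080, spread=859/2160
  -> spread < 1/2 first at step 3
Step 4: max=81371/25920, min=18547/6480, spread=7183/25920
Step 5: max=4855729/1555200, min=559669/194400, spread=378377/1555200
Step 6: max=288635867/93312000, min=2119229/729000, spread=3474911/18662400
Step 7: max=17232461233/5598720000, min=1022528183/349920000, spread=174402061/1119744000
Step 8: max=1028606623187/335923200000, min=30841563491/10497600000, spread=1667063659/13436928000

Answer: 3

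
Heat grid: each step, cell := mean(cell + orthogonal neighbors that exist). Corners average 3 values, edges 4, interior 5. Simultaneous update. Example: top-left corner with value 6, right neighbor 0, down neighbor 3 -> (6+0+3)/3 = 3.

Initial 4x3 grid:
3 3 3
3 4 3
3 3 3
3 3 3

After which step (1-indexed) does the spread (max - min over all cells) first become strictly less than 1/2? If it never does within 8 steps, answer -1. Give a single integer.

Step 1: max=13/4, min=3, spread=1/4
  -> spread < 1/2 first at step 1
Step 2: max=323/100, min=3, spread=23/100
Step 3: max=15211/4800, min=1213/400, spread=131/960
Step 4: max=136151/43200, min=21991/7200, spread=841/8640
Step 5: max=54382051/17280000, min=4413373/1440000, spread=56863/691200
Step 6: max=488094341/155520000, min=39869543/12960000, spread=386393/6220800
Step 7: max=195017723131/62208000000, min=15972358813/5184000000, spread=26795339/497664000
Step 8: max=11681255714129/3732480000000, min=960206149667/311040000000, spread=254051069/5971968000

Answer: 1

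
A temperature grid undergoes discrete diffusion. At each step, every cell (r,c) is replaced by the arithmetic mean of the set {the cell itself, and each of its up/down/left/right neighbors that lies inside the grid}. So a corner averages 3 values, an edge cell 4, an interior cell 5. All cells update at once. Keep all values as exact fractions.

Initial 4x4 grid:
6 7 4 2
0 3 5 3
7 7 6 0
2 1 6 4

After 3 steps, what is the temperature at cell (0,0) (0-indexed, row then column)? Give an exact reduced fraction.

Answer: 4747/1080

Derivation:
Step 1: cell (0,0) = 13/3
Step 2: cell (0,0) = 40/9
Step 3: cell (0,0) = 4747/1080
Full grid after step 3:
  4747/1080 3973/900 1211/300 2579/720
  15427/3600 13021/3000 8093/2000 8473/2400
  2951/720 25523/6000 1523/375 26243/7200
  8573/2160 5893/1440 28913/7200 503/135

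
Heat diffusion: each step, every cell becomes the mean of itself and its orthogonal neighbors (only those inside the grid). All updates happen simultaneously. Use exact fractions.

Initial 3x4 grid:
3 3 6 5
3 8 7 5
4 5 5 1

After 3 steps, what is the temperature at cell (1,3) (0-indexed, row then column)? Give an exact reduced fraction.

Answer: 3861/800

Derivation:
Step 1: cell (1,3) = 9/2
Step 2: cell (1,3) = 197/40
Step 3: cell (1,3) = 3861/800
Full grid after step 3:
  3109/720 3901/800 36389/7200 11087/2160
  10973/2400 9599/2000 10299/2000 3861/800
  1637/360 2957/600 17207/3600 5081/1080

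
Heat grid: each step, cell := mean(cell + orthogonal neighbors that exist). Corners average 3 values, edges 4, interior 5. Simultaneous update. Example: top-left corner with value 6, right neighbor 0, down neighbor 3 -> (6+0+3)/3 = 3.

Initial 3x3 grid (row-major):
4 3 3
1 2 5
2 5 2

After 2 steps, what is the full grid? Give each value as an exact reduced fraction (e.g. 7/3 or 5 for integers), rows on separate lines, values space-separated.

After step 1:
  8/3 3 11/3
  9/4 16/5 3
  8/3 11/4 4
After step 2:
  95/36 47/15 29/9
  647/240 71/25 52/15
  23/9 757/240 13/4

Answer: 95/36 47/15 29/9
647/240 71/25 52/15
23/9 757/240 13/4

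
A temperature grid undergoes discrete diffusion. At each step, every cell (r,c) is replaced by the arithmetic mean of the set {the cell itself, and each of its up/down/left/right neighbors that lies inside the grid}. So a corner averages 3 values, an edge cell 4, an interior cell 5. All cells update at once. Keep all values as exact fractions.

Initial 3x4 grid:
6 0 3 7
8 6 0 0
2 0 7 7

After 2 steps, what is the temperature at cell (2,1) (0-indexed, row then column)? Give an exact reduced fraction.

Answer: 803/240

Derivation:
Step 1: cell (2,1) = 15/4
Step 2: cell (2,1) = 803/240
Full grid after step 2:
  167/36 823/240 767/240 28/9
  163/40 19/5 31/10 147/40
  151/36 803/240 907/240 35/9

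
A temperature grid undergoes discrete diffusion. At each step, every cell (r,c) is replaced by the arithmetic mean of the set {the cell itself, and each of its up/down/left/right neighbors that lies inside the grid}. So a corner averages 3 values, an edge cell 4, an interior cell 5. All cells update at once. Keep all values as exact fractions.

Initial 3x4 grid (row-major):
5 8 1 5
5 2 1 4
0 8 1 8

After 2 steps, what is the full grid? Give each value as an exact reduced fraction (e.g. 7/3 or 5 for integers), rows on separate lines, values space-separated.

Answer: 13/3 371/80 773/240 139/36
68/15 327/100 387/100 419/120
121/36 983/240 803/240 40/9

Derivation:
After step 1:
  6 4 15/4 10/3
  3 24/5 9/5 9/2
  13/3 11/4 9/2 13/3
After step 2:
  13/3 371/80 773/240 139/36
  68/15 327/100 387/100 419/120
  121/36 983/240 803/240 40/9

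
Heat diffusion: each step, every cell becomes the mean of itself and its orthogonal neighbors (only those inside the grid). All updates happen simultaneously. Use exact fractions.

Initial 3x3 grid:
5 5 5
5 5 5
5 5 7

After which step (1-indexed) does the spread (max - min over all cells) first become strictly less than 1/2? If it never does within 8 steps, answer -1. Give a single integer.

Answer: 3

Derivation:
Step 1: max=17/3, min=5, spread=2/3
Step 2: max=50/9, min=5, spread=5/9
Step 3: max=581/108, min=5, spread=41/108
  -> spread < 1/2 first at step 3
Step 4: max=34531/6480, min=911/180, spread=347/1296
Step 5: max=2050937/388800, min=9157/1800, spread=2921/15552
Step 6: max=122468539/23328000, min=1105483/216000, spread=24611/186624
Step 7: max=7317122033/1399680000, min=24956741/4860000, spread=207329/2239488
Step 8: max=437933952451/83980800000, min=1334801599/259200000, spread=1746635/26873856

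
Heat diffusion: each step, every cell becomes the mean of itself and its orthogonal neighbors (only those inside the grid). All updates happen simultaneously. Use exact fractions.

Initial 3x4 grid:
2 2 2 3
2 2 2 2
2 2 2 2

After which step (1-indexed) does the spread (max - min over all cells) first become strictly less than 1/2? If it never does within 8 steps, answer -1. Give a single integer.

Answer: 1

Derivation:
Step 1: max=7/3, min=2, spread=1/3
  -> spread < 1/2 first at step 1
Step 2: max=41/18, min=2, spread=5/18
Step 3: max=473/216, min=2, spread=41/216
Step 4: max=56057/25920, min=2, spread=4217/25920
Step 5: max=3319549/1555200, min=14479/7200, spread=38417/311040
Step 6: max=197824211/93312000, min=290597/144000, spread=1903471/18662400
Step 7: max=11798429089/5598720000, min=8755759/4320000, spread=18038617/223948800
Step 8: max=705114582851/335923200000, min=790526759/388800000, spread=883978523/13436928000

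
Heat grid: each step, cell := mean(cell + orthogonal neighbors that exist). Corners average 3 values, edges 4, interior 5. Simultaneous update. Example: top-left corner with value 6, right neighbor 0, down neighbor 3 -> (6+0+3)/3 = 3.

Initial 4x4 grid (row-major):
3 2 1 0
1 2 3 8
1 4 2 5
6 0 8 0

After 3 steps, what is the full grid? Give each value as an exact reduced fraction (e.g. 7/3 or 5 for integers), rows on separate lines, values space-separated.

Answer: 1483/720 641/300 31/12 2099/720
1731/800 41/16 5749/2000 325/96
19811/7200 16301/6000 4201/1200 25679/7200
5963/2160 11893/3600 12037/3600 8339/2160

Derivation:
After step 1:
  2 2 3/2 3
  7/4 12/5 16/5 4
  3 9/5 22/5 15/4
  7/3 9/2 5/2 13/3
After step 2:
  23/12 79/40 97/40 17/6
  183/80 223/100 31/10 279/80
  533/240 161/50 313/100 989/240
  59/18 167/60 59/15 127/36
After step 3:
  1483/720 641/300 31/12 2099/720
  1731/800 41/16 5749/2000 325/96
  19811/7200 16301/6000 4201/1200 25679/7200
  5963/2160 11893/3600 12037/3600 8339/2160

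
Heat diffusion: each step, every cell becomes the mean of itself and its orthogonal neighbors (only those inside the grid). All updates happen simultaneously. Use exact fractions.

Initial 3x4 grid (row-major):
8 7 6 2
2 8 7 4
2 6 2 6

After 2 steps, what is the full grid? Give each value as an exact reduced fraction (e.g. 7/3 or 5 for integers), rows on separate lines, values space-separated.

After step 1:
  17/3 29/4 11/2 4
  5 6 27/5 19/4
  10/3 9/2 21/4 4
After step 2:
  215/36 293/48 443/80 19/4
  5 563/100 269/50 363/80
  77/18 229/48 383/80 14/3

Answer: 215/36 293/48 443/80 19/4
5 563/100 269/50 363/80
77/18 229/48 383/80 14/3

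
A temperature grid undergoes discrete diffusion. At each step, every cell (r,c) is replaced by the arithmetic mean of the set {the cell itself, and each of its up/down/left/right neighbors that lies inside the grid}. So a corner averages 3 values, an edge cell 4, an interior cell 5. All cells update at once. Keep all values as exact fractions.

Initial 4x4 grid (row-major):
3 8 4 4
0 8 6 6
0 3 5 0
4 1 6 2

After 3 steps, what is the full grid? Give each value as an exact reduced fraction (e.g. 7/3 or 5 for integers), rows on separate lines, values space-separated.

Answer: 1775/432 34207/7200 35983/7200 5249/1080
12851/3600 25441/6000 13949/3000 31483/7200
10367/3600 10481/3000 23131/6000 27067/7200
2777/1080 5521/1800 6103/1800 1445/432

Derivation:
After step 1:
  11/3 23/4 11/2 14/3
  11/4 5 29/5 4
  7/4 17/5 4 13/4
  5/3 7/2 7/2 8/3
After step 2:
  73/18 239/48 1303/240 85/18
  79/24 227/50 243/50 1063/240
  287/120 353/100 399/100 167/48
  83/36 181/60 41/12 113/36
After step 3:
  1775/432 34207/7200 35983/7200 5249/1080
  12851/3600 25441/6000 13949/3000 31483/7200
  10367/3600 10481/3000 23131/6000 27067/7200
  2777/1080 5521/1800 6103/1800 1445/432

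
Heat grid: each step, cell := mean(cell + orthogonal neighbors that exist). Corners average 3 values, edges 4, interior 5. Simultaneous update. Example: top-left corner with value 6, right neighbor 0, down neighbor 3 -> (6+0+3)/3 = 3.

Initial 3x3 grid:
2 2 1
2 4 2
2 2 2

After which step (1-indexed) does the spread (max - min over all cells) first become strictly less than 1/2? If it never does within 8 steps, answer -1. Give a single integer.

Answer: 2

Derivation:
Step 1: max=5/2, min=5/3, spread=5/6
Step 2: max=119/50, min=37/18, spread=73/225
  -> spread < 1/2 first at step 2
Step 3: max=5513/2400, min=2237/1080, spread=4877/21600
Step 4: max=24679/10800, min=139399/64800, spread=347/2592
Step 5: max=1459163/648000, min=8389853/3888000, spread=2921/31104
Step 6: max=87369811/38880000, min=508836991/233280000, spread=24611/373248
Step 7: max=5211237167/2332800000, min=30619519877/13996800000, spread=207329/4478976
Step 8: max=311972631199/139968000000, min=1844544615319/839808000000, spread=1746635/53747712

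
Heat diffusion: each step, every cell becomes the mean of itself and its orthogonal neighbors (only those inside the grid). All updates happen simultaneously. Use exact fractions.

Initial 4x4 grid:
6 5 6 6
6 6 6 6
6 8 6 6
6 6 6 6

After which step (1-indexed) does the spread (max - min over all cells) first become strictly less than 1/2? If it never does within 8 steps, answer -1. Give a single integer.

Answer: 3

Derivation:
Step 1: max=13/2, min=17/3, spread=5/6
Step 2: max=32/5, min=209/36, spread=107/180
Step 3: max=1511/240, min=21233/3600, spread=179/450
  -> spread < 1/2 first at step 3
Step 4: max=1355/216, min=42821/7200, spread=7037/21600
Step 5: max=1009877/162000, min=387067/64800, spread=84419/324000
Step 6: max=3021311/486000, min=38835983/6480000, spread=4344491/19440000
Step 7: max=902981987/145800000, min=350323519/58320000, spread=54346379/291600000
Step 8: max=270215843/43740000, min=52670201591/8748000000, spread=1372967009/8748000000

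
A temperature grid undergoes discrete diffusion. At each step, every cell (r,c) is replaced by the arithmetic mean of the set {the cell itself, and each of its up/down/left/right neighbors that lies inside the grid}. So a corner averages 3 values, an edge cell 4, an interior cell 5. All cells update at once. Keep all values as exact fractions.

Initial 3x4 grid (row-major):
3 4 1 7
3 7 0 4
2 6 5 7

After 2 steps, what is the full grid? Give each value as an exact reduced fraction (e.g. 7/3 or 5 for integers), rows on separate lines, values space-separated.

Answer: 65/18 169/48 283/80 23/6
59/16 199/50 97/25 517/120
149/36 103/24 547/120 43/9

Derivation:
After step 1:
  10/3 15/4 3 4
  15/4 4 17/5 9/2
  11/3 5 9/2 16/3
After step 2:
  65/18 169/48 283/80 23/6
  59/16 199/50 97/25 517/120
  149/36 103/24 547/120 43/9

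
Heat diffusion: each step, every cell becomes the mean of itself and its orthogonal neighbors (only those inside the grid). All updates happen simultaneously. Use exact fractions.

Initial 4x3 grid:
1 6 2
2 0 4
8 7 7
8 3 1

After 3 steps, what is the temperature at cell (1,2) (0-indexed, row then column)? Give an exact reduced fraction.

Answer: 551/150

Derivation:
Step 1: cell (1,2) = 13/4
Step 2: cell (1,2) = 79/20
Step 3: cell (1,2) = 551/150
Full grid after step 3:
  2371/720 15007/4800 2491/720
  1511/400 7793/2000 551/150
  17749/3600 9003/2000 7837/1800
  2275/432 24017/4800 1943/432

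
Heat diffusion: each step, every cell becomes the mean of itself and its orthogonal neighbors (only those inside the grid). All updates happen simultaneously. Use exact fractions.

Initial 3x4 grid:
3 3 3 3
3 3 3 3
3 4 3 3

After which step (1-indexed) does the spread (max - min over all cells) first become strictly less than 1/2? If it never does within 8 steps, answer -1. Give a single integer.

Answer: 1

Derivation:
Step 1: max=10/3, min=3, spread=1/3
  -> spread < 1/2 first at step 1
Step 2: max=391/120, min=3, spread=31/120
Step 3: max=3451/1080, min=3, spread=211/1080
Step 4: max=340897/108000, min=5447/1800, spread=14077/108000
Step 5: max=3056407/972000, min=327683/108000, spread=5363/48600
Step 6: max=91220809/29160000, min=182869/60000, spread=93859/1166400
Step 7: max=5459074481/1749600000, min=296936467/97200000, spread=4568723/69984000
Step 8: max=326708435629/104976000000, min=8929618889/2916000000, spread=8387449/167961600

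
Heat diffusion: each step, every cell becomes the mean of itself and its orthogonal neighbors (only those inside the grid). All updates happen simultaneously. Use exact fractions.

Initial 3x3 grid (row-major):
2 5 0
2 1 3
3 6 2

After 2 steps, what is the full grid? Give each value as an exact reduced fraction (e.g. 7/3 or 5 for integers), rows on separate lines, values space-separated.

After step 1:
  3 2 8/3
  2 17/5 3/2
  11/3 3 11/3
After step 2:
  7/3 83/30 37/18
  181/60 119/50 337/120
  26/9 103/30 49/18

Answer: 7/3 83/30 37/18
181/60 119/50 337/120
26/9 103/30 49/18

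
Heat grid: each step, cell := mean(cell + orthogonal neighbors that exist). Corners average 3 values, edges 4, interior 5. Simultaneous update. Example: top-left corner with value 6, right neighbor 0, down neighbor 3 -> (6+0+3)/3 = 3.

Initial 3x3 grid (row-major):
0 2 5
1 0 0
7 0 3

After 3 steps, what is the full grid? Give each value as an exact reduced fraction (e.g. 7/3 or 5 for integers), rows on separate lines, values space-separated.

After step 1:
  1 7/4 7/3
  2 3/5 2
  8/3 5/2 1
After step 2:
  19/12 341/240 73/36
  47/30 177/100 89/60
  43/18 203/120 11/6
After step 3:
  1097/720 24487/14400 3551/2160
  3289/1800 3173/2000 6403/3600
  2033/1080 13831/7200 601/360

Answer: 1097/720 24487/14400 3551/2160
3289/1800 3173/2000 6403/3600
2033/1080 13831/7200 601/360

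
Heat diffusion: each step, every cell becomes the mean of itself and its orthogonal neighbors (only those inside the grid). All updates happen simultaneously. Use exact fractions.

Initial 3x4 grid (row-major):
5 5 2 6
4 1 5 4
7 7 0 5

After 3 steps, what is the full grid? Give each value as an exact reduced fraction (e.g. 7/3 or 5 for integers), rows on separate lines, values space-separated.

After step 1:
  14/3 13/4 9/2 4
  17/4 22/5 12/5 5
  6 15/4 17/4 3
After step 2:
  73/18 1009/240 283/80 9/2
  1159/240 361/100 411/100 18/5
  14/3 23/5 67/20 49/12
After step 3:
  589/135 27733/7200 9811/2400 931/240
  61781/14400 3203/750 7283/2000 611/150
  3383/720 1217/300 4843/1200 331/90

Answer: 589/135 27733/7200 9811/2400 931/240
61781/14400 3203/750 7283/2000 611/150
3383/720 1217/300 4843/1200 331/90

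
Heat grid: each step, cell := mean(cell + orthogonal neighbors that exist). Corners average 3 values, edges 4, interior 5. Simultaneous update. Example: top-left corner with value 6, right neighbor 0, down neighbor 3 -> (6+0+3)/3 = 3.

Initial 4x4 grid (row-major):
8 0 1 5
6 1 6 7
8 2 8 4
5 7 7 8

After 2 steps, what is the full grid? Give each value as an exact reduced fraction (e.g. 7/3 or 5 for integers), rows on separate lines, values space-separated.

After step 1:
  14/3 5/2 3 13/3
  23/4 3 23/5 11/2
  21/4 26/5 27/5 27/4
  20/3 21/4 15/2 19/3
After step 2:
  155/36 79/24 433/120 77/18
  14/3 421/100 43/10 1271/240
  343/60 241/50 589/100 1439/240
  103/18 1477/240 1469/240 247/36

Answer: 155/36 79/24 433/120 77/18
14/3 421/100 43/10 1271/240
343/60 241/50 589/100 1439/240
103/18 1477/240 1469/240 247/36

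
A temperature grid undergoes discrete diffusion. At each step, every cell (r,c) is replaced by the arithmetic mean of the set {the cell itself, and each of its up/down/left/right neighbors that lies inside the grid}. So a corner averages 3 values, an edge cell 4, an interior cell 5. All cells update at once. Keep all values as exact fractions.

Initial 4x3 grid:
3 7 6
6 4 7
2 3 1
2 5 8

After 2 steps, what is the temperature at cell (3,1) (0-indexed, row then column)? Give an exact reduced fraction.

Answer: 91/24

Derivation:
Step 1: cell (3,1) = 9/2
Step 2: cell (3,1) = 91/24
Full grid after step 2:
  169/36 28/5 97/18
  133/30 433/100 1279/240
  13/4 209/50 203/48
  43/12 91/24 167/36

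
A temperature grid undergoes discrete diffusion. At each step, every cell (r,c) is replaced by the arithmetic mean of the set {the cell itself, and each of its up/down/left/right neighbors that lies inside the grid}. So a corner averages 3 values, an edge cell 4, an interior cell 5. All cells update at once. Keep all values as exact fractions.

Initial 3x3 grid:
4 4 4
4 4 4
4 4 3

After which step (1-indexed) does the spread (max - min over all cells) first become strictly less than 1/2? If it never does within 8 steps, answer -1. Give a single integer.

Step 1: max=4, min=11/3, spread=1/3
  -> spread < 1/2 first at step 1
Step 2: max=4, min=67/18, spread=5/18
Step 3: max=4, min=823/216, spread=41/216
Step 4: max=1429/360, min=49709/12960, spread=347/2592
Step 5: max=14243/3600, min=3003463/777600, spread=2921/31104
Step 6: max=1702517/432000, min=180795461/46656000, spread=24611/373248
Step 7: max=38223259/9720000, min=10878717967/2799360000, spread=207329/4478976
Step 8: max=2034798401/518400000, min=653816447549/167961600000, spread=1746635/53747712

Answer: 1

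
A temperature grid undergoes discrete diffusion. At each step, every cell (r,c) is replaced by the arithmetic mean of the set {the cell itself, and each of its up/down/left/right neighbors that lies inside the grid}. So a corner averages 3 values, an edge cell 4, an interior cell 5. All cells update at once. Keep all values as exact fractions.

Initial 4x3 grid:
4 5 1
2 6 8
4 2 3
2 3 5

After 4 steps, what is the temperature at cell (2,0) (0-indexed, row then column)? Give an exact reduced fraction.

Step 1: cell (2,0) = 5/2
Step 2: cell (2,0) = 131/40
Step 3: cell (2,0) = 84/25
Step 4: cell (2,0) = 31361/9000
Full grid after step 4:
  15997/4050 446887/108000 17347/4050
  101933/27000 89749/22500 225991/54000
  31361/9000 332621/90000 105833/27000
  35567/10800 751099/216000 119651/32400

Answer: 31361/9000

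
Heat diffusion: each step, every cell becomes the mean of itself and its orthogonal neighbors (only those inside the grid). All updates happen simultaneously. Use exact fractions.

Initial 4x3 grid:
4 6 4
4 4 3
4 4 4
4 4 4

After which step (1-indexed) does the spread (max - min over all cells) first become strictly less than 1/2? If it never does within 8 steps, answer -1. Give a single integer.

Step 1: max=14/3, min=15/4, spread=11/12
Step 2: max=177/40, min=31/8, spread=11/20
Step 3: max=4691/1080, min=283/72, spread=223/540
  -> spread < 1/2 first at step 3
Step 4: max=276307/64800, min=42677/10800, spread=4049/12960
Step 5: max=16441193/3888000, min=1285619/324000, spread=202753/777600
Step 6: max=978712207/233280000, min=19386559/4860000, spread=385259/1866240
Step 7: max=58429412813/13996800000, min=1167776981/291600000, spread=95044709/559872000
Step 8: max=3490898610967/839808000000, min=70327966429/17496000000, spread=921249779/6718464000

Answer: 3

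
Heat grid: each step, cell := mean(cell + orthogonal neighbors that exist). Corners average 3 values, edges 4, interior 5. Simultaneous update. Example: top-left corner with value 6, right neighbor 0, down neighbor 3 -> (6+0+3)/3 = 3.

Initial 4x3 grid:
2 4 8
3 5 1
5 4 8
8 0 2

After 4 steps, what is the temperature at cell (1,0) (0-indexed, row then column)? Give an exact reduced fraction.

Answer: 96509/24000

Derivation:
Step 1: cell (1,0) = 15/4
Step 2: cell (1,0) = 303/80
Step 3: cell (1,0) = 9811/2400
Step 4: cell (1,0) = 96509/24000
Full grid after step 4:
  58319/14400 3551609/864000 560971/129600
  96509/24000 1510411/360000 908081/216000
  893981/216000 729943/180000 890981/216000
  131959/32400 1746467/432000 31921/8100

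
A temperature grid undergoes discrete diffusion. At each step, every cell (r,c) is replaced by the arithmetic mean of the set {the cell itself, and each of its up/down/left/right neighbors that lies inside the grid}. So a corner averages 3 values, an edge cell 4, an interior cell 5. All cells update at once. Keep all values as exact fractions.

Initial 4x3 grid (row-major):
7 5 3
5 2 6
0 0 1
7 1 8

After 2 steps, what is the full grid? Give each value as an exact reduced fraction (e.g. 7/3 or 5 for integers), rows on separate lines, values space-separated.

After step 1:
  17/3 17/4 14/3
  7/2 18/5 3
  3 4/5 15/4
  8/3 4 10/3
After step 2:
  161/36 1091/240 143/36
  473/120 303/100 901/240
  299/120 303/100 653/240
  29/9 27/10 133/36

Answer: 161/36 1091/240 143/36
473/120 303/100 901/240
299/120 303/100 653/240
29/9 27/10 133/36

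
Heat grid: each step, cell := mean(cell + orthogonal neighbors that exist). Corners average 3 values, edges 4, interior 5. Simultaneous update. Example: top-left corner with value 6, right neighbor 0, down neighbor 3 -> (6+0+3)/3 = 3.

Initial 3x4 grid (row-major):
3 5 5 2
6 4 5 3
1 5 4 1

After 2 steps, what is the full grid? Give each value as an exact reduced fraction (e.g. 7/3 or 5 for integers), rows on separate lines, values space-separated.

Answer: 149/36 109/24 481/120 31/9
103/24 409/100 399/100 259/80
11/3 65/16 847/240 55/18

Derivation:
After step 1:
  14/3 17/4 17/4 10/3
  7/2 5 21/5 11/4
  4 7/2 15/4 8/3
After step 2:
  149/36 109/24 481/120 31/9
  103/24 409/100 399/100 259/80
  11/3 65/16 847/240 55/18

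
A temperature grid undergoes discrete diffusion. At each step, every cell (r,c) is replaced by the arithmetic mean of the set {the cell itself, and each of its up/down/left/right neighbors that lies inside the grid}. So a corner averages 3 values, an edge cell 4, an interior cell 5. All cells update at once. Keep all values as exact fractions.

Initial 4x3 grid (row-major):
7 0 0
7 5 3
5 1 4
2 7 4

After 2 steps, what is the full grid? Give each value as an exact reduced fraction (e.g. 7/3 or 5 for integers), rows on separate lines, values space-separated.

After step 1:
  14/3 3 1
  6 16/5 3
  15/4 22/5 3
  14/3 7/2 5
After step 2:
  41/9 89/30 7/3
  1057/240 98/25 51/20
  1129/240 357/100 77/20
  143/36 527/120 23/6

Answer: 41/9 89/30 7/3
1057/240 98/25 51/20
1129/240 357/100 77/20
143/36 527/120 23/6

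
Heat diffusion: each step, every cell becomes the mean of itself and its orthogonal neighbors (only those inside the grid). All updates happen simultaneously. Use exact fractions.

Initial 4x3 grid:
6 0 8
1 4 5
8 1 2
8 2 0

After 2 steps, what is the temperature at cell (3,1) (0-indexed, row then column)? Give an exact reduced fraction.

Step 1: cell (3,1) = 11/4
Step 2: cell (3,1) = 809/240
Full grid after step 2:
  139/36 401/120 163/36
  827/240 98/25 797/240
  373/80 297/100 689/240
  53/12 809/240 73/36

Answer: 809/240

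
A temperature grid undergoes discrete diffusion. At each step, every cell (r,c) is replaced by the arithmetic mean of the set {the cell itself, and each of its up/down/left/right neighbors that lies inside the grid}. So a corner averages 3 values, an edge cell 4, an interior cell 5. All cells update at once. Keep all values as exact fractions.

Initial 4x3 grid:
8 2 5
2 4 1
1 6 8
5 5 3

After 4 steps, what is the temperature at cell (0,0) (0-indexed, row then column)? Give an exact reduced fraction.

Answer: 18733/4800

Derivation:
Step 1: cell (0,0) = 4
Step 2: cell (0,0) = 25/6
Step 3: cell (0,0) = 34/9
Step 4: cell (0,0) = 18733/4800
Full grid after step 4:
  18733/4800 3309529/864000 512741/129600
  30893/8000 1455881/360000 108467/27000
  882991/216000 166309/40000 59351/13500
  538631/129600 1271483/288000 583681/129600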